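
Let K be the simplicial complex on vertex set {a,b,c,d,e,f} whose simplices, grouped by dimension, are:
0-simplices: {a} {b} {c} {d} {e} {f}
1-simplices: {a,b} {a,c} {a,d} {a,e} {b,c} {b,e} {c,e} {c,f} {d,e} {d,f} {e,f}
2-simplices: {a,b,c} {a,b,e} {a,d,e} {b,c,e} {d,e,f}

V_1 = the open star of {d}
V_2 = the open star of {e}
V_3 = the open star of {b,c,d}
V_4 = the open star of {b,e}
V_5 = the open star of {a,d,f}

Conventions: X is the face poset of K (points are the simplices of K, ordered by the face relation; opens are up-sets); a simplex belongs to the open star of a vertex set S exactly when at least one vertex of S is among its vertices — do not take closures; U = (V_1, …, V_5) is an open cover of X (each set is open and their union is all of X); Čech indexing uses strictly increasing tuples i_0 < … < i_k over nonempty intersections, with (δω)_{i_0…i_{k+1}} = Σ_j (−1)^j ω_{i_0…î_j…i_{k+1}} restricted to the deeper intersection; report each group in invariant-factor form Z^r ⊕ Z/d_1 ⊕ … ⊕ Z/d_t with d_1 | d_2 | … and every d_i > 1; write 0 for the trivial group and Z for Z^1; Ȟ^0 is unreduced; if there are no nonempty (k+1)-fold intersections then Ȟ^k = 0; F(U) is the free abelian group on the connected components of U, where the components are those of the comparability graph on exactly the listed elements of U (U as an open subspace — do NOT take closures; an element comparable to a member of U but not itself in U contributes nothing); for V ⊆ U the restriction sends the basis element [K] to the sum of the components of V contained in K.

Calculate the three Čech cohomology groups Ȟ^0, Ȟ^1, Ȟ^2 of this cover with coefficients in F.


cover nerve:
  V1={{d},{a,d},{d,e},{d,f},{a,d,e},{d,e,f}} V2={{e},{a,e},{b,e},{c,e},{d,e},{e,f},{a,b,e},{a,d,e},{b,c,e},{d,e,f}} V3={{b},{c},{d},{a,b},{a,c},{a,d},{b,c},{b,e},{c,e},{c,f},{d,e},{d,f},{a,b,c},{a,b,e},{a,d,e},{b,c,e},{d,e,f}} V4={{b},{e},{a,b},{a,e},{b,c},{b,e},{c,e},{d,e},{e,f},{a,b,c},{a,b,e},{a,d,e},{b,c,e},{d,e,f}} V5={{a},{d},{f},{a,b},{a,c},{a,d},{a,e},{c,f},{d,e},{d,f},{e,f},{a,b,c},{a,b,e},{a,d,e},{d,e,f}}
  V12={{d,e},{a,d,e},{d,e,f}} V13={{d},{a,d},{d,e},{d,f},{a,d,e},{d,e,f}} V14={{d,e},{a,d,e},{d,e,f}} V15={{d},{a,d},{d,e},{d,f},{a,d,e},{d,e,f}} V23={{b,e},{c,e},{d,e},{a,b,e},{a,d,e},{b,c,e},{d,e,f}} V24={{e},{a,e},{b,e},{c,e},{d,e},{e,f},{a,b,e},{a,d,e},{b,c,e},{d,e,f}} V25={{a,e},{d,e},{e,f},{a,b,e},{a,d,e},{d,e,f}} V34={{b},{a,b},{b,c},{b,e},{c,e},{d,e},{a,b,c},{a,b,e},{a,d,e},{b,c,e},{d,e,f}} V35={{d},{a,b},{a,c},{a,d},{c,f},{d,e},{d,f},{a,b,c},{a,b,e},{a,d,e},{d,e,f}} V45={{a,b},{a,e},{d,e},{e,f},{a,b,c},{a,b,e},{a,d,e},{d,e,f}}
  V123={{d,e},{a,d,e},{d,e,f}} V124={{d,e},{a,d,e},{d,e,f}} V125={{d,e},{a,d,e},{d,e,f}} V134={{d,e},{a,d,e},{d,e,f}} V135={{d},{a,d},{d,e},{d,f},{a,d,e},{d,e,f}} V145={{d,e},{a,d,e},{d,e,f}} V234={{b,e},{c,e},{d,e},{a,b,e},{a,d,e},{b,c,e},{d,e,f}} V235={{d,e},{a,b,e},{a,d,e},{d,e,f}} V245={{a,e},{d,e},{e,f},{a,b,e},{a,d,e},{d,e,f}} V345={{a,b},{d,e},{a,b,c},{a,b,e},{a,d,e},{d,e,f}}
  V1234={{d,e},{a,d,e},{d,e,f}} V1235={{d,e},{a,d,e},{d,e,f}} V1245={{d,e},{a,d,e},{d,e,f}} V1345={{d,e},{a,d,e},{d,e,f}} V2345={{d,e},{a,b,e},{a,d,e},{d,e,f}}
  V12345={{d,e},{a,d,e},{d,e,f}}
components per intersection:
  V1: {{d},{a,d},{d,e},{d,f},{a,d,e},{d,e,f}}
  V2: {{e},{a,e},{b,e},{c,e},{d,e},{e,f},{a,b,e},{a,d,e},{b,c,e},{d,e,f}}
  V3: {{b},{c},{a,b},{a,c},{b,c},{b,e},{c,e},{c,f},{a,b,c},{a,b,e},{b,c,e}} {{d},{a,d},{d,e},{d,f},{a,d,e},{d,e,f}}
  V4: {{b},{e},{a,b},{a,e},{b,c},{b,e},{c,e},{d,e},{e,f},{a,b,c},{a,b,e},{a,d,e},{b,c,e},{d,e,f}}
  V5: {{a},{d},{f},{a,b},{a,c},{a,d},{a,e},{c,f},{d,e},{d,f},{e,f},{a,b,c},{a,b,e},{a,d,e},{d,e,f}}
  V12: {{d,e},{a,d,e},{d,e,f}}
  V13: {{d},{a,d},{d,e},{d,f},{a,d,e},{d,e,f}}
  V14: {{d,e},{a,d,e},{d,e,f}}
  V15: {{d},{a,d},{d,e},{d,f},{a,d,e},{d,e,f}}
  V23: {{b,e},{c,e},{a,b,e},{b,c,e}} {{d,e},{a,d,e},{d,e,f}}
  V24: {{e},{a,e},{b,e},{c,e},{d,e},{e,f},{a,b,e},{a,d,e},{b,c,e},{d,e,f}}
  V25: {{a,e},{d,e},{e,f},{a,b,e},{a,d,e},{d,e,f}}
  V34: {{b},{a,b},{b,c},{b,e},{c,e},{a,b,c},{a,b,e},{b,c,e}} {{d,e},{a,d,e},{d,e,f}}
  V35: {{d},{a,d},{d,e},{d,f},{a,d,e},{d,e,f}} {{a,b},{a,c},{a,b,c},{a,b,e}} {{c,f}}
  V45: {{a,b},{a,e},{d,e},{e,f},{a,b,c},{a,b,e},{a,d,e},{d,e,f}}
  V123: {{d,e},{a,d,e},{d,e,f}}
  V124: {{d,e},{a,d,e},{d,e,f}}
  V125: {{d,e},{a,d,e},{d,e,f}}
  V134: {{d,e},{a,d,e},{d,e,f}}
  V135: {{d},{a,d},{d,e},{d,f},{a,d,e},{d,e,f}}
  V145: {{d,e},{a,d,e},{d,e,f}}
  V234: {{b,e},{c,e},{a,b,e},{b,c,e}} {{d,e},{a,d,e},{d,e,f}}
  V235: {{d,e},{a,d,e},{d,e,f}} {{a,b,e}}
  V245: {{a,e},{d,e},{e,f},{a,b,e},{a,d,e},{d,e,f}}
  V345: {{a,b},{a,b,c},{a,b,e}} {{d,e},{a,d,e},{d,e,f}}
  V1234: {{d,e},{a,d,e},{d,e,f}}
  V1235: {{d,e},{a,d,e},{d,e,f}}
  V1245: {{d,e},{a,d,e},{d,e,f}}
  V1345: {{d,e},{a,d,e},{d,e,f}}
  V2345: {{d,e},{a,d,e},{d,e,f}} {{a,b,e}}
  V12345: {{d,e},{a,d,e},{d,e,f}}
C dims 6,14,13,6; δ0: rk 5, SNF 1^5; δ1: rk 8, SNF 1^8; δ2: rk 5, SNF 1^5
Ȟ^0: (6−5)−0=1 ⇒ Z
Ȟ^1: (14−8)−5=1 ⇒ Z
Ȟ^2: (13−5)−8=0 ⇒ 0

Ȟ^0 = Z,  Ȟ^1 = Z,  Ȟ^2 = 0


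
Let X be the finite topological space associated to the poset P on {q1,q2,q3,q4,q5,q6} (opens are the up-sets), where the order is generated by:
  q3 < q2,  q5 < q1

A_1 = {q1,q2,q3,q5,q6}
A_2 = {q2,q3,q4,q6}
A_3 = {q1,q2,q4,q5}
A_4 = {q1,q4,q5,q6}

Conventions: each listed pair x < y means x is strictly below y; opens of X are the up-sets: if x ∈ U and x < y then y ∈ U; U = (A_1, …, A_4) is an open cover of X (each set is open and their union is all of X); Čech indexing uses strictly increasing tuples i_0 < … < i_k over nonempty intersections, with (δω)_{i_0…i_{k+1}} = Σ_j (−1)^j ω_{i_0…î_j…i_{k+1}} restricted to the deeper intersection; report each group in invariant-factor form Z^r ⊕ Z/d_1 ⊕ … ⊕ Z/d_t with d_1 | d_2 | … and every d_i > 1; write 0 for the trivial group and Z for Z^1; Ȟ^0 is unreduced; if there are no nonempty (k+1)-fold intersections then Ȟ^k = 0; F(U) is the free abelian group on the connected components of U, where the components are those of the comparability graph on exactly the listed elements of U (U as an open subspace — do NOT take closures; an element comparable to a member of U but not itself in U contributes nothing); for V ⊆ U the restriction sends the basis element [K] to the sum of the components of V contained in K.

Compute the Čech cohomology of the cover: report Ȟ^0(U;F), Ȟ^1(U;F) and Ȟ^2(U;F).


Ȟ^0(U;F) ≅ Z^4, Ȟ^1(U;F) ≅ 0, Ȟ^2(U;F) ≅ 0

nonempty overlaps:
  A12={q2,q3,q6} A13={q1,q2,q5} A14={q1,q5,q6} A23={q2,q4} A24={q4,q6} A34={q1,q4,q5}
  A123={q2} A124={q6} A134={q1,q5} A234={q4}
components per intersection:
  A1: {q1,q5} {q2,q3} {q6}
  A2: {q2,q3} {q4} {q6}
  A3: {q1,q5} {q2} {q4}
  A4: {q1,q5} {q4} {q6}
  A12: {q2,q3} {q6}
  A13: {q1,q5} {q2}
  A14: {q1,q5} {q6}
  A23: {q2} {q4}
  A24: {q4} {q6}
  A34: {q1,q5} {q4}
  A123: {q2}
  A124: {q6}
  A134: {q1,q5}
  A234: {q4}
C dims 12,12,4; δ0: rk 8, SNF 1^8; δ1: rk 4, SNF 1^4
degree 0: 12−8−0 = 4 → Ȟ^0 ≅ Z^4
degree 1: 12−4−8 = 0 → Ȟ^1 ≅ 0
degree 2: 4−0−4 = 0 → Ȟ^2 ≅ 0


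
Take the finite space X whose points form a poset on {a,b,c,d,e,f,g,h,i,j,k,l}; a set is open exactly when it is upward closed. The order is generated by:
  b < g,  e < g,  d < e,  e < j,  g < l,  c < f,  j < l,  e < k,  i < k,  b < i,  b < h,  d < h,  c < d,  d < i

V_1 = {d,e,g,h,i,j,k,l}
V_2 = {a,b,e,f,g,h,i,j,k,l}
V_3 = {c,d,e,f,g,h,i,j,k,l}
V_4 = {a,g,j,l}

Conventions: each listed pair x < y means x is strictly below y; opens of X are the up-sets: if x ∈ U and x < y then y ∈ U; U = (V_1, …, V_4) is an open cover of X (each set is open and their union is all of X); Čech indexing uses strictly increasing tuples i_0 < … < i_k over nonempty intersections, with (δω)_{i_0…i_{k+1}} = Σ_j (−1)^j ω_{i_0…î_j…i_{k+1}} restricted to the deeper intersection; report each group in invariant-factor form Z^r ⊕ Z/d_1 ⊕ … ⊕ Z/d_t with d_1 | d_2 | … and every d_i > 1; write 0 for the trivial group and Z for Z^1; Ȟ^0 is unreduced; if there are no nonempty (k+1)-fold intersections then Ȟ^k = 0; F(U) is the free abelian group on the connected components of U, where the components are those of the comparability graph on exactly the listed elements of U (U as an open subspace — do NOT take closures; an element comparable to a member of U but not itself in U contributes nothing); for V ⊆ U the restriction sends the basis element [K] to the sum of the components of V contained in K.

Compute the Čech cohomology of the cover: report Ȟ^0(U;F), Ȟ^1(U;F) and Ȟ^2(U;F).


Ȟ^0(U;F) ≅ Z^2, Ȟ^1(U;F) ≅ Z and Ȟ^2(U;F) ≅ 0

cover nerve:
  V12={e,g,h,i,j,k,l} V13={d,e,g,h,i,j,k,l} V14={g,j,l} V23={e,f,g,h,i,j,k,l} V24={a,g,j,l} V34={g,j,l}
  V123={e,g,h,i,j,k,l} V124={g,j,l} V134={g,j,l} V234={g,j,l}
  V1234={g,j,l}
components per intersection:
  V1: {d,e,g,h,i,j,k,l}
  V2: {a} {b,e,g,h,i,j,k,l} {f}
  V3: {c,d,e,f,g,h,i,j,k,l}
  V4: {a} {g,j,l}
  V12: {e,g,i,j,k,l} {h}
  V13: {d,e,g,h,i,j,k,l}
  V14: {g,j,l}
  V23: {e,g,i,j,k,l} {f} {h}
  V24: {a} {g,j,l}
  V34: {g,j,l}
  V123: {e,g,i,j,k,l} {h}
  V124: {g,j,l}
  V134: {g,j,l}
  V234: {g,j,l}
  V1234: {g,j,l}
C dims 7,10,5,1; δ0: rk 5, SNF 1^5; δ1: rk 4, SNF 1^4; δ2: rk 1, SNF 1^1
Ȟ^0: (7−5)−0=2 ⇒ Z^2
Ȟ^1: (10−4)−5=1 ⇒ Z
Ȟ^2: (5−1)−4=0 ⇒ 0


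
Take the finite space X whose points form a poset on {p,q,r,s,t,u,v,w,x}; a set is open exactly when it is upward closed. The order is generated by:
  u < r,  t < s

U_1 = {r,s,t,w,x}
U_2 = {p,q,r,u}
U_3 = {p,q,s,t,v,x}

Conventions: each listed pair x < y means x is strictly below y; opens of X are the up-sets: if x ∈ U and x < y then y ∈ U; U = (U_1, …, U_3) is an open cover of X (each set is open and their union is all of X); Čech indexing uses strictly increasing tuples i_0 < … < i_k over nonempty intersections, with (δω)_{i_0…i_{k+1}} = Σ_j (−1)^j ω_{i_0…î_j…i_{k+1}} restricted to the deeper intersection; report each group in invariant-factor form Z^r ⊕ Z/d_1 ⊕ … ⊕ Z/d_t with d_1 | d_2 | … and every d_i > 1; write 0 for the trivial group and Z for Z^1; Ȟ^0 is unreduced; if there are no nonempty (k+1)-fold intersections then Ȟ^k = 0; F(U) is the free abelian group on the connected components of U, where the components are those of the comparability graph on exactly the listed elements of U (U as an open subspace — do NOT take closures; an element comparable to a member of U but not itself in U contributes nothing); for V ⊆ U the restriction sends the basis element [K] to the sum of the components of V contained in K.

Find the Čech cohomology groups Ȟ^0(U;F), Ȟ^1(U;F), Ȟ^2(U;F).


Ȟ^0 = Z^7, Ȟ^1 = 0 and Ȟ^2 = 0

nerve simplices:
  U12={r} U13={s,t,x} U23={p,q}
components per intersection:
  U1: {r} {s,t} {w} {x}
  U2: {p} {q} {r,u}
  U3: {p} {q} {s,t} {v} {x}
  U12: {r}
  U13: {s,t} {x}
  U23: {p} {q}
C dims 12,5; δ0: rk 5, SNF 1^5
degree 0: 12−5−0 = 7 → Ȟ^0 ≅ Z^7
degree 1: 5−0−5 = 0 → Ȟ^1 ≅ 0
degree 2: 0−0−0 = 0 → Ȟ^2 ≅ 0


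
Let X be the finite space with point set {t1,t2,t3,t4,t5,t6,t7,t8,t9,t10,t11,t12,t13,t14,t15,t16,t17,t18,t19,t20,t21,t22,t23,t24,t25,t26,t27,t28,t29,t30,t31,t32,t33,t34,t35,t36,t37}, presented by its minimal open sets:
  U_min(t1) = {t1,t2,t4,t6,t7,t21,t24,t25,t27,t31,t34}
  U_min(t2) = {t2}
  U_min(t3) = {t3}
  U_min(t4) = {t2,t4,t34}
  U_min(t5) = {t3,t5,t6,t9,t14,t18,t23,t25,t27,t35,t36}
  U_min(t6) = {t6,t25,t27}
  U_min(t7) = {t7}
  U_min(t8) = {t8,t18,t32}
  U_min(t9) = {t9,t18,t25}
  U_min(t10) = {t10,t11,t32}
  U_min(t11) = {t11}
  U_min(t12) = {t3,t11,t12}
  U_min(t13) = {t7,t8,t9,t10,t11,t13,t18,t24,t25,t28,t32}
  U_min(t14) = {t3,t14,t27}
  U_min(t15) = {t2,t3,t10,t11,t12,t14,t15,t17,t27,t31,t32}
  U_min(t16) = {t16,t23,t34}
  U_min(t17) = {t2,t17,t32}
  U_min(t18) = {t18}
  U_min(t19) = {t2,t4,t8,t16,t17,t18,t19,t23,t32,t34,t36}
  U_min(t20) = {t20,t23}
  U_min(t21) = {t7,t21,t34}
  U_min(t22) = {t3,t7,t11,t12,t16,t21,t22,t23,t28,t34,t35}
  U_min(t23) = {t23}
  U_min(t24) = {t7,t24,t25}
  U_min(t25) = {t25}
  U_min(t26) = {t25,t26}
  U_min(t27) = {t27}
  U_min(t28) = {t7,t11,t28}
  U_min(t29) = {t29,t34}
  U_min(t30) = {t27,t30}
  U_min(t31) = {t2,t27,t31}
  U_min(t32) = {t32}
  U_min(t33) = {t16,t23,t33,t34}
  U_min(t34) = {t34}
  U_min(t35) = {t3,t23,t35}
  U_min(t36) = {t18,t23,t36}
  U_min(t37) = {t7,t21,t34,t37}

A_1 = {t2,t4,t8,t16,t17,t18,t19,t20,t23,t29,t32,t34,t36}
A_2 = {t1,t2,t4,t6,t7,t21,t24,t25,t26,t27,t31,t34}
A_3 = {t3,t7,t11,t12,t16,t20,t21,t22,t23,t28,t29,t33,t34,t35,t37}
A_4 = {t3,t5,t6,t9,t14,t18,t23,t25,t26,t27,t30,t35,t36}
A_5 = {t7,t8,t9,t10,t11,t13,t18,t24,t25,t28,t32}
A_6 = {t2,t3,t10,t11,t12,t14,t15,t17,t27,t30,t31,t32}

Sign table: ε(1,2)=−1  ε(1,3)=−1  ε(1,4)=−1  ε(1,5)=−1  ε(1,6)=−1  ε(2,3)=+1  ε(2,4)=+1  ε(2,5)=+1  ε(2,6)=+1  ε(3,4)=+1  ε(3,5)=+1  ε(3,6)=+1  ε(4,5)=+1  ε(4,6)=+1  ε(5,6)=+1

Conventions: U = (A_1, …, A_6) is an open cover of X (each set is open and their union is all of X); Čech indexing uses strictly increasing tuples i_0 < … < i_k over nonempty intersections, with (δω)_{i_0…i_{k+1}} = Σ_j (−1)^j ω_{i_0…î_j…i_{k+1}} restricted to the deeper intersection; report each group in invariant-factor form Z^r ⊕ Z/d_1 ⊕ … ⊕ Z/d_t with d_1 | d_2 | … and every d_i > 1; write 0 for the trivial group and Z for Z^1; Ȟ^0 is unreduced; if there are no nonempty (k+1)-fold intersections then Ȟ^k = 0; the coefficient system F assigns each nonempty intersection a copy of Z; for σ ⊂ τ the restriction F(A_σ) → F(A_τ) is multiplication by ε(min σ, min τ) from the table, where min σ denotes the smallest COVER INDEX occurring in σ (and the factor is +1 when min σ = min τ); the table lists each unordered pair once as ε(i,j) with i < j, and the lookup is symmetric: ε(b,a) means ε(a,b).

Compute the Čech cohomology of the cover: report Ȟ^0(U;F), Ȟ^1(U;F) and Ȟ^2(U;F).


nerve simplices:
  A12={t2,t4,t34} A13={t16,t20,t23,t29,t34} A14={t18,t23,t36} A15={t8,t18,t32} A16={t2,t17,t32} A23={t7,t21,t34} A24={t6,t25,t26,t27} A25={t7,t24,t25} A26={t2,t27,t31} A34={t3,t23,t35} A35={t7,t11,t28} A36={t3,t11,t12} A45={t9,t18,t25} A46={t3,t14,t27,t30} A56={t10,t11,t32}
  A123={t34} A126={t2} A134={t23} A145={t18} A156={t32} A235={t7} A245={t25} A246={t27} A346={t3} A356={t11}
C dims 6,15,10; δ0: rk 5, SNF 1^5; δ1: rk 10, SNF 1^9·2
degree 0: 6−5−0 = 1 → Ȟ^0 ≅ Z
degree 1: 15−10−5 = 0 → Ȟ^1 ≅ 0
degree 2: 10−0−10 = 0 plus torsion [2] → Ȟ^2 ≅ Z/2

Ȟ^0 ≅ Z, Ȟ^1 ≅ 0 and Ȟ^2 ≅ Z/2


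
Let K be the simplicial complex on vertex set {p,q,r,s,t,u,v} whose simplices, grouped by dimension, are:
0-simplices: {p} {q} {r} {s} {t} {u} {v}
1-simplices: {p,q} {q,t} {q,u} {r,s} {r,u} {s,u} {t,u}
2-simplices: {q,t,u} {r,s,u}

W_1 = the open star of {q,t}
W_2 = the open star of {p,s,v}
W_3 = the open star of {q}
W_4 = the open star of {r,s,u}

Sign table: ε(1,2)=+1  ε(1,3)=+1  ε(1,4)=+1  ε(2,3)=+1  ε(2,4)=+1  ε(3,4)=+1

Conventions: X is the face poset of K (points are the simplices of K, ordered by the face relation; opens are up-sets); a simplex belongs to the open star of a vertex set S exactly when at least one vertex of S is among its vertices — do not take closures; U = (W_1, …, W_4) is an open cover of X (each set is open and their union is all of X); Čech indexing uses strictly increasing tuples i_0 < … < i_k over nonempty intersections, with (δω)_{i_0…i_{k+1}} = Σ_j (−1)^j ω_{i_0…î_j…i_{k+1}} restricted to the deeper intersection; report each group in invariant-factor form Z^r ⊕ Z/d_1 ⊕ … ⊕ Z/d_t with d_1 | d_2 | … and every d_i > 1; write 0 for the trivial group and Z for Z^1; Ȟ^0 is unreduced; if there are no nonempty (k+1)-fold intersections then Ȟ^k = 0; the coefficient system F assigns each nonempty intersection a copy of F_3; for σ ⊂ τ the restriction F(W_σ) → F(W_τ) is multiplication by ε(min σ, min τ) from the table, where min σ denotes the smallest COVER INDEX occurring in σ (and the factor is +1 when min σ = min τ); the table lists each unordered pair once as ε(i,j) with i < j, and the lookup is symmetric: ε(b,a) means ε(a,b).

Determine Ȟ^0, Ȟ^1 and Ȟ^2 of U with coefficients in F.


Ȟ^0(U;F) ≅ Z/3,  Ȟ^1(U;F) ≅ Z/3,  Ȟ^2(U;F) ≅ 0

intersection data:
  W1={{q},{t},{p,q},{q,t},{q,u},{t,u},{q,t,u}} W2={{p},{s},{v},{p,q},{r,s},{s,u},{r,s,u}} W3={{q},{p,q},{q,t},{q,u},{q,t,u}} W4={{r},{s},{u},{q,u},{r,s},{r,u},{s,u},{t,u},{q,t,u},{r,s,u}}
  W12={{p,q}} W13={{q},{p,q},{q,t},{q,u},{q,t,u}} W14={{q,u},{t,u},{q,t,u}} W23={{p,q}} W24={{s},{r,s},{s,u},{r,s,u}} W34={{q,u},{q,t,u}}
  W123={{p,q}} W134={{q,u},{q,t,u}}
C dims 4,6,2; δ0: rk_F3 3; δ1: rk_F3 2
Ȟ^0 = (4 − 3) − 0 = 1, so Ȟ^0 ≅ Z/3
Ȟ^1 = (6 − 2) − 3 = 1, so Ȟ^1 ≅ Z/3
Ȟ^2 = (2 − 0) − 2 = 0, so Ȟ^2 ≅ 0


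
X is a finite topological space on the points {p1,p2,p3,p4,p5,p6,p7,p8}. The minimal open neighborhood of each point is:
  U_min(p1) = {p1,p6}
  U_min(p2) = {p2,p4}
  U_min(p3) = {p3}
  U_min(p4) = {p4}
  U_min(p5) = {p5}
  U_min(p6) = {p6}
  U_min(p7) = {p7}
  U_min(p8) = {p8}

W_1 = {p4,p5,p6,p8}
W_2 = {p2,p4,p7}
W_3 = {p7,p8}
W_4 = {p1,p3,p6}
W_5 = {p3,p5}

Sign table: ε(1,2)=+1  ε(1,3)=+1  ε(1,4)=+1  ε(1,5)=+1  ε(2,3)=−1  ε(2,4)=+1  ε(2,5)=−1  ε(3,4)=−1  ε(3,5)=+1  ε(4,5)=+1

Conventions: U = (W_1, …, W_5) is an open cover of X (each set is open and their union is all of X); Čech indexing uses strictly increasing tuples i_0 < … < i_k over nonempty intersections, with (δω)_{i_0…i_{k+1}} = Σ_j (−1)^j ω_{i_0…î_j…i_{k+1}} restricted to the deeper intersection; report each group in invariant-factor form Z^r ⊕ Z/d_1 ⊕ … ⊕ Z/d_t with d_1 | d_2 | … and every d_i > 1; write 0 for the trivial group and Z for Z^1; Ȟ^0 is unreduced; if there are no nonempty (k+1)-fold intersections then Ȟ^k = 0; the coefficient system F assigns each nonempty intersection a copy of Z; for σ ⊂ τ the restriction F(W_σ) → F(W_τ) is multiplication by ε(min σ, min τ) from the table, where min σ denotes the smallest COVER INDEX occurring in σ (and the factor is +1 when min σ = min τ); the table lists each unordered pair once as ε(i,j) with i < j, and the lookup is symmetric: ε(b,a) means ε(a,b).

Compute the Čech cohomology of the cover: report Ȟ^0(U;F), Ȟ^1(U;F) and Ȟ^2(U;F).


nonempty intersections:
  W12={p4} W13={p8} W14={p6} W15={p5} W23={p7} W45={p3}
C dims 5,6; δ0: rk 5, SNF 1^4·2
Ȟ^0: (5−5)−0=0 ⇒ 0
Ȟ^1: (6−0)−5=1 plus torsion [2] ⇒ Z ⊕ Z/2
Ȟ^2: (0−0)−0=0 ⇒ 0

Ȟ^0(U;F) ≅ 0, Ȟ^1(U;F) ≅ Z ⊕ Z/2, Ȟ^2(U;F) ≅ 0


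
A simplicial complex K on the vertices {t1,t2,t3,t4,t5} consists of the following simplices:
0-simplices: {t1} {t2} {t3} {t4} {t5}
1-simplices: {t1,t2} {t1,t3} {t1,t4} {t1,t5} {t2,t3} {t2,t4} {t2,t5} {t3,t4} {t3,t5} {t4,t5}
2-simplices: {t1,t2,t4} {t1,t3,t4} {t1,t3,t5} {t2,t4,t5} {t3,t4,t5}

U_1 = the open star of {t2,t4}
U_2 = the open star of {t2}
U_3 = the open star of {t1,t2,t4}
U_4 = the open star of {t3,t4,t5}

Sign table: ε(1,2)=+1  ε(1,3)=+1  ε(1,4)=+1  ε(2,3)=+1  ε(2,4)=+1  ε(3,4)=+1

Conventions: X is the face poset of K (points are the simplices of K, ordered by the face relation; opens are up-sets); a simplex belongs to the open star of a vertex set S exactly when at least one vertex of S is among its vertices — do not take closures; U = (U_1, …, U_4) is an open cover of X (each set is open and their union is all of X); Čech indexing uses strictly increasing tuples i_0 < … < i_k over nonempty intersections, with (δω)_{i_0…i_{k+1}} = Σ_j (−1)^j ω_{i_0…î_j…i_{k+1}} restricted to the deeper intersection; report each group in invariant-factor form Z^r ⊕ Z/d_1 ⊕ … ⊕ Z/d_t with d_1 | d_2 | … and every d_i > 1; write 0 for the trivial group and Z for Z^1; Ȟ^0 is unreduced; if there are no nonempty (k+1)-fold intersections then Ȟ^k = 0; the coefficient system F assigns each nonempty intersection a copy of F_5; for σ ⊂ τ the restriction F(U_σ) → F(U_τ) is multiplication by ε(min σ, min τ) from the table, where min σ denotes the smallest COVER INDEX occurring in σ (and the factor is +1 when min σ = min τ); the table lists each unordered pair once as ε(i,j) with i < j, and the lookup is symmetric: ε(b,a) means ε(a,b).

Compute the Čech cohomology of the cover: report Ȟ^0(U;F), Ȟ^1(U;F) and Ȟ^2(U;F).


Ȟ^0 ≅ Z/5,  Ȟ^1 ≅ 0,  Ȟ^2 ≅ 0

cover nerve:
  U1={{t2},{t4},{t1,t2},{t1,t4},{t2,t3},{t2,t4},{t2,t5},{t3,t4},{t4,t5},{t1,t2,t4},{t1,t3,t4},{t2,t4,t5},{t3,t4,t5}} U2={{t2},{t1,t2},{t2,t3},{t2,t4},{t2,t5},{t1,t2,t4},{t2,t4,t5}} U3={{t1},{t2},{t4},{t1,t2},{t1,t3},{t1,t4},{t1,t5},{t2,t3},{t2,t4},{t2,t5},{t3,t4},{t4,t5},{t1,t2,t4},{t1,t3,t4},{t1,t3,t5},{t2,t4,t5},{t3,t4,t5}} U4={{t3},{t4},{t5},{t1,t3},{t1,t4},{t1,t5},{t2,t3},{t2,t4},{t2,t5},{t3,t4},{t3,t5},{t4,t5},{t1,t2,t4},{t1,t3,t4},{t1,t3,t5},{t2,t4,t5},{t3,t4,t5}}
  U12={{t2},{t1,t2},{t2,t3},{t2,t4},{t2,t5},{t1,t2,t4},{t2,t4,t5}} U13={{t2},{t4},{t1,t2},{t1,t4},{t2,t3},{t2,t4},{t2,t5},{t3,t4},{t4,t5},{t1,t2,t4},{t1,t3,t4},{t2,t4,t5},{t3,t4,t5}} U14={{t4},{t1,t4},{t2,t3},{t2,t4},{t2,t5},{t3,t4},{t4,t5},{t1,t2,t4},{t1,t3,t4},{t2,t4,t5},{t3,t4,t5}} U23={{t2},{t1,t2},{t2,t3},{t2,t4},{t2,t5},{t1,t2,t4},{t2,t4,t5}} U24={{t2,t3},{t2,t4},{t2,t5},{t1,t2,t4},{t2,t4,t5}} U34={{t4},{t1,t3},{t1,t4},{t1,t5},{t2,t3},{t2,t4},{t2,t5},{t3,t4},{t4,t5},{t1,t2,t4},{t1,t3,t4},{t1,t3,t5},{t2,t4,t5},{t3,t4,t5}}
  U123={{t2},{t1,t2},{t2,t3},{t2,t4},{t2,t5},{t1,t2,t4},{t2,t4,t5}} U124={{t2,t3},{t2,t4},{t2,t5},{t1,t2,t4},{t2,t4,t5}} U134={{t4},{t1,t4},{t2,t3},{t2,t4},{t2,t5},{t3,t4},{t4,t5},{t1,t2,t4},{t1,t3,t4},{t2,t4,t5},{t3,t4,t5}} U234={{t2,t3},{t2,t4},{t2,t5},{t1,t2,t4},{t2,t4,t5}}
  U1234={{t2,t3},{t2,t4},{t2,t5},{t1,t2,t4},{t2,t4,t5}}
C dims 4,6,4,1; δ0: rk_F5 3; δ1: rk_F5 3; δ2: rk_F5 1
Ȟ^0: (4−3)−0=1 ⇒ Z/5
Ȟ^1: (6−3)−3=0 ⇒ 0
Ȟ^2: (4−1)−3=0 ⇒ 0


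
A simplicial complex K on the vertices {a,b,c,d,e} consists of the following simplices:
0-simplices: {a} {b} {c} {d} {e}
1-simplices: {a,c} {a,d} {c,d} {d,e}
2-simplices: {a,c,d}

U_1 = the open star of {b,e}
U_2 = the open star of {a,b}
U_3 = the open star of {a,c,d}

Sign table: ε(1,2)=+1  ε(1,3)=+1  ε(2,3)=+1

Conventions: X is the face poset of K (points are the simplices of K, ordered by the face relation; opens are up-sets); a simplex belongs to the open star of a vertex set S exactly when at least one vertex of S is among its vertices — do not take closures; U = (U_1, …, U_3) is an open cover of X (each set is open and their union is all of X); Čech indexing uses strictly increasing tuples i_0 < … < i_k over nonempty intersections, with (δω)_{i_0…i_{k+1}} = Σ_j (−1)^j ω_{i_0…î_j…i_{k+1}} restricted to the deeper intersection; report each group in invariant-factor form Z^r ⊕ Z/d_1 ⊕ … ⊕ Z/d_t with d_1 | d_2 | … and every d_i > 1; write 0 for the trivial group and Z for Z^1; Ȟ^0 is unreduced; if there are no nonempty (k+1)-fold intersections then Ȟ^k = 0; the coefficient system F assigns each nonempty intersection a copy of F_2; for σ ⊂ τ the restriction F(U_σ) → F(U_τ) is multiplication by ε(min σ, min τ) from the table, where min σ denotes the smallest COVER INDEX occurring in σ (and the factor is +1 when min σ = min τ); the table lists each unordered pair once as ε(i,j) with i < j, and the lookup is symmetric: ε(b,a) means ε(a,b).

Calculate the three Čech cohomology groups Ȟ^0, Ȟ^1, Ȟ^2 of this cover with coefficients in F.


Ȟ^0 = Z/2, Ȟ^1 = Z/2, Ȟ^2 = 0

nonempty overlaps:
  U1={{b},{e},{d,e}} U2={{a},{b},{a,c},{a,d},{a,c,d}} U3={{a},{c},{d},{a,c},{a,d},{c,d},{d,e},{a,c,d}}
  U12={{b}} U13={{d,e}} U23={{a},{a,c},{a,d},{a,c,d}}
C dims 3,3; δ0: rk_F2 2
degree 0: 3−2−0 = 1 → Ȟ^0 ≅ Z/2
degree 1: 3−0−2 = 1 → Ȟ^1 ≅ Z/2
degree 2: 0−0−0 = 0 → Ȟ^2 ≅ 0


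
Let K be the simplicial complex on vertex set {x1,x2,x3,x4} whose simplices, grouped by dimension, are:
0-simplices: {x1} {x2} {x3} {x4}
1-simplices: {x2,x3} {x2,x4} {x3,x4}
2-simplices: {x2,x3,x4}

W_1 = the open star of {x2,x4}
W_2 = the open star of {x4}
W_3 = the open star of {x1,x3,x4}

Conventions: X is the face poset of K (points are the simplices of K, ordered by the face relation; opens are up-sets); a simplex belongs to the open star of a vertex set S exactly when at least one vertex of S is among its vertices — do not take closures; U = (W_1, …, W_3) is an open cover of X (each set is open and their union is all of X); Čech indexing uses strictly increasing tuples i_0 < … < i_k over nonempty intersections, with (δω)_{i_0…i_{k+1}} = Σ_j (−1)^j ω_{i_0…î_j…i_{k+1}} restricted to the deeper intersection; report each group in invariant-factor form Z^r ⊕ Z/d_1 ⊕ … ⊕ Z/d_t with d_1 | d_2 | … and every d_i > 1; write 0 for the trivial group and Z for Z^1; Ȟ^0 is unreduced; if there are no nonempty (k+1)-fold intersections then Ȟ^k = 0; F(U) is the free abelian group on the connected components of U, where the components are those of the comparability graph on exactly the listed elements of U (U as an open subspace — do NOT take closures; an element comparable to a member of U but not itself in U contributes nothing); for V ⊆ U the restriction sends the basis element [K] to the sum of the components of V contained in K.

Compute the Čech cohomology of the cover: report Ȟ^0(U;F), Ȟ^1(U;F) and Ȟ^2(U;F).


Ȟ^0 = Z^2; Ȟ^1 = 0; Ȟ^2 = 0

nonempty intersections:
  W1={{x2},{x4},{x2,x3},{x2,x4},{x3,x4},{x2,x3,x4}} W2={{x4},{x2,x4},{x3,x4},{x2,x3,x4}} W3={{x1},{x3},{x4},{x2,x3},{x2,x4},{x3,x4},{x2,x3,x4}}
  W12={{x4},{x2,x4},{x3,x4},{x2,x3,x4}} W13={{x4},{x2,x3},{x2,x4},{x3,x4},{x2,x3,x4}} W23={{x4},{x2,x4},{x3,x4},{x2,x3,x4}}
  W123={{x4},{x2,x4},{x3,x4},{x2,x3,x4}}
components per intersection:
  W1: {{x2},{x4},{x2,x3},{x2,x4},{x3,x4},{x2,x3,x4}}
  W2: {{x4},{x2,x4},{x3,x4},{x2,x3,x4}}
  W3: {{x1}} {{x3},{x4},{x2,x3},{x2,x4},{x3,x4},{x2,x3,x4}}
  W12: {{x4},{x2,x4},{x3,x4},{x2,x3,x4}}
  W13: {{x4},{x2,x3},{x2,x4},{x3,x4},{x2,x3,x4}}
  W23: {{x4},{x2,x4},{x3,x4},{x2,x3,x4}}
  W123: {{x4},{x2,x4},{x3,x4},{x2,x3,x4}}
C dims 4,3,1; δ0: rk 2, SNF 1^2; δ1: rk 1, SNF 1^1
Ȟ^0: (4−2)−0=2 ⇒ Z^2
Ȟ^1: (3−1)−2=0 ⇒ 0
Ȟ^2: (1−0)−1=0 ⇒ 0


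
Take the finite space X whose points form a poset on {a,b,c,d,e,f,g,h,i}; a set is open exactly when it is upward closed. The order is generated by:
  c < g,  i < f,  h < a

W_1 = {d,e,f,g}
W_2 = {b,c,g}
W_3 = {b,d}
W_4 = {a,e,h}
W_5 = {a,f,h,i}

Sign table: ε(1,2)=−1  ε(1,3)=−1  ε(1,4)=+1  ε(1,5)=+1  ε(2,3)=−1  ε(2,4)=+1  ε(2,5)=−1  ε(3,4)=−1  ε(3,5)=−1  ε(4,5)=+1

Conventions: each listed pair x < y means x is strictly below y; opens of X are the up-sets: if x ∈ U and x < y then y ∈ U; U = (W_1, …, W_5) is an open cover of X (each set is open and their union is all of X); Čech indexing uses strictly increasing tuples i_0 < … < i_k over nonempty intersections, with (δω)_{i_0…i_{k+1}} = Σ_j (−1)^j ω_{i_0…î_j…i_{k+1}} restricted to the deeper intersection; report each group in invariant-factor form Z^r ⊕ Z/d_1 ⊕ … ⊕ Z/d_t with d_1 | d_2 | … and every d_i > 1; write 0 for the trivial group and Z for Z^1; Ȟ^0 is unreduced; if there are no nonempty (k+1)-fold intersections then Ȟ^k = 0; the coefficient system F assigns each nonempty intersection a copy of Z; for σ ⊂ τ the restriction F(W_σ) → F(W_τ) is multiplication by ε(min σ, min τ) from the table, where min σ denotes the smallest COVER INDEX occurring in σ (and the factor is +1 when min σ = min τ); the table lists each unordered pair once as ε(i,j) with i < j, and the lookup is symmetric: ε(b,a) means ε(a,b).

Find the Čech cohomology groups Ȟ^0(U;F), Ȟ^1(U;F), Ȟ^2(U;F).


intersection data:
  W12={g} W13={d} W14={e} W15={f} W23={b} W45={a,h}
C dims 5,6; δ0: rk 5, SNF 1^4·2
Ȟ^0 = (5 − 5) − 0 = 0, so Ȟ^0 ≅ 0
Ȟ^1 = (6 − 0) − 5 = 1 plus torsion [2], so Ȟ^1 ≅ Z ⊕ Z/2
Ȟ^2 = (0 − 0) − 0 = 0, so Ȟ^2 ≅ 0

Ȟ^0 = 0,  Ȟ^1 = Z ⊕ Z/2,  Ȟ^2 = 0


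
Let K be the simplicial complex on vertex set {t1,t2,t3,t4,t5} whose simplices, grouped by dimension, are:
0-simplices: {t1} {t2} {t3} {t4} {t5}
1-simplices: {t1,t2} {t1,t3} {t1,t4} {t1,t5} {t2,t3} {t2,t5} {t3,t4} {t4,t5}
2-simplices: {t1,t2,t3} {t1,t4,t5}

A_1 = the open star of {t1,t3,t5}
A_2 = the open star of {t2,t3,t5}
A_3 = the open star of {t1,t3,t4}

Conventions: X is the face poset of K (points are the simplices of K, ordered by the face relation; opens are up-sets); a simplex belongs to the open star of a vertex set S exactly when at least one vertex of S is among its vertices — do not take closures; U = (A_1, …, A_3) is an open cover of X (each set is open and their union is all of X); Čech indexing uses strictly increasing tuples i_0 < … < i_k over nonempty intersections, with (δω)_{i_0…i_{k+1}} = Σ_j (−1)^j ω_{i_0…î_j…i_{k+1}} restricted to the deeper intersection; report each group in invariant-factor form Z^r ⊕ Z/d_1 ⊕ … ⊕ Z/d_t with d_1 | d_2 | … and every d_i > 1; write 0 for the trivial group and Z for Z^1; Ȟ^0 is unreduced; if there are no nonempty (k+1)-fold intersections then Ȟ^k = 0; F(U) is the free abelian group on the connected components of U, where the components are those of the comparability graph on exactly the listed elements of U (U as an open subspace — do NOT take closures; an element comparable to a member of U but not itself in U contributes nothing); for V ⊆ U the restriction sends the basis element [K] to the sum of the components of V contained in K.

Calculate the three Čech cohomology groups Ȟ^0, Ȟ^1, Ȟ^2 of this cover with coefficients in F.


Ȟ^0 = Z,  Ȟ^1 = Z,  Ȟ^2 = 0

cover nerve:
  A1={{t1},{t3},{t5},{t1,t2},{t1,t3},{t1,t4},{t1,t5},{t2,t3},{t2,t5},{t3,t4},{t4,t5},{t1,t2,t3},{t1,t4,t5}} A2={{t2},{t3},{t5},{t1,t2},{t1,t3},{t1,t5},{t2,t3},{t2,t5},{t3,t4},{t4,t5},{t1,t2,t3},{t1,t4,t5}} A3={{t1},{t3},{t4},{t1,t2},{t1,t3},{t1,t4},{t1,t5},{t2,t3},{t3,t4},{t4,t5},{t1,t2,t3},{t1,t4,t5}}
  A12={{t3},{t5},{t1,t2},{t1,t3},{t1,t5},{t2,t3},{t2,t5},{t3,t4},{t4,t5},{t1,t2,t3},{t1,t4,t5}} A13={{t1},{t3},{t1,t2},{t1,t3},{t1,t4},{t1,t5},{t2,t3},{t3,t4},{t4,t5},{t1,t2,t3},{t1,t4,t5}} A23={{t3},{t1,t2},{t1,t3},{t1,t5},{t2,t3},{t3,t4},{t4,t5},{t1,t2,t3},{t1,t4,t5}}
  A123={{t3},{t1,t2},{t1,t3},{t1,t5},{t2,t3},{t3,t4},{t4,t5},{t1,t2,t3},{t1,t4,t5}}
components per intersection:
  A1: {{t1},{t3},{t5},{t1,t2},{t1,t3},{t1,t4},{t1,t5},{t2,t3},{t2,t5},{t3,t4},{t4,t5},{t1,t2,t3},{t1,t4,t5}}
  A2: {{t2},{t3},{t5},{t1,t2},{t1,t3},{t1,t5},{t2,t3},{t2,t5},{t3,t4},{t4,t5},{t1,t2,t3},{t1,t4,t5}}
  A3: {{t1},{t3},{t4},{t1,t2},{t1,t3},{t1,t4},{t1,t5},{t2,t3},{t3,t4},{t4,t5},{t1,t2,t3},{t1,t4,t5}}
  A12: {{t3},{t1,t2},{t1,t3},{t2,t3},{t3,t4},{t1,t2,t3}} {{t5},{t1,t5},{t2,t5},{t4,t5},{t1,t4,t5}}
  A13: {{t1},{t3},{t1,t2},{t1,t3},{t1,t4},{t1,t5},{t2,t3},{t3,t4},{t4,t5},{t1,t2,t3},{t1,t4,t5}}
  A23: {{t3},{t1,t2},{t1,t3},{t2,t3},{t3,t4},{t1,t2,t3}} {{t1,t5},{t4,t5},{t1,t4,t5}}
  A123: {{t3},{t1,t2},{t1,t3},{t2,t3},{t3,t4},{t1,t2,t3}} {{t1,t5},{t4,t5},{t1,t4,t5}}
C dims 3,5,2; δ0: rk 2, SNF 1^2; δ1: rk 2, SNF 1^2
Ȟ^0: (3−2)−0=1 ⇒ Z
Ȟ^1: (5−2)−2=1 ⇒ Z
Ȟ^2: (2−0)−2=0 ⇒ 0


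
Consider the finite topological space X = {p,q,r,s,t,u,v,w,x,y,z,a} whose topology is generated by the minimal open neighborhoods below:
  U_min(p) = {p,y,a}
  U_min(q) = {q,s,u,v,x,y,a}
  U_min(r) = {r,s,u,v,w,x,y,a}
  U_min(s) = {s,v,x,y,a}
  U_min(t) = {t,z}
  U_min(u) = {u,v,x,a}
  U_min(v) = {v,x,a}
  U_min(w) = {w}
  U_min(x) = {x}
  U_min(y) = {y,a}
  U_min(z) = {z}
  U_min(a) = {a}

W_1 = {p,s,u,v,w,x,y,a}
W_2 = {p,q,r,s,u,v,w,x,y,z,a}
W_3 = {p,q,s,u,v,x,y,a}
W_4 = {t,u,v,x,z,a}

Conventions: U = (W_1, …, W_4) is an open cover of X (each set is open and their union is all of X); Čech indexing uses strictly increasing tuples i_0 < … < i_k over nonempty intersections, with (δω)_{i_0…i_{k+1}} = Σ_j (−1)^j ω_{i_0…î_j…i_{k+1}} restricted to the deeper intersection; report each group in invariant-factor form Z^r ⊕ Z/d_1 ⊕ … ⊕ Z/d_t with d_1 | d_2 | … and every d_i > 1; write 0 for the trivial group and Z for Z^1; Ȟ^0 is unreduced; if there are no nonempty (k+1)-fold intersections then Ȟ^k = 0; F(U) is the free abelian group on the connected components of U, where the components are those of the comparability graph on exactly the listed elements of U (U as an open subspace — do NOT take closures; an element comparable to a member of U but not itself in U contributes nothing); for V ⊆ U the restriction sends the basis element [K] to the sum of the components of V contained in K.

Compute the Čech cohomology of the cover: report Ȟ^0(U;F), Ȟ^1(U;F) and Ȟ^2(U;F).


Ȟ^0 ≅ Z^2,  Ȟ^1 ≅ 0,  Ȟ^2 ≅ 0

intersection data:
  W12={p,s,u,v,w,x,y,a} W13={p,s,u,v,x,y,a} W14={u,v,x,a} W23={p,q,s,u,v,x,y,a} W24={u,v,x,z,a} W34={u,v,x,a}
  W123={p,s,u,v,x,y,a} W124={u,v,x,a} W134={u,v,x,a} W234={u,v,x,a}
  W1234={u,v,x,a}
components per intersection:
  W1: {p,s,u,v,x,y,a} {w}
  W2: {p,q,r,s,u,v,w,x,y,a} {z}
  W3: {p,q,s,u,v,x,y,a}
  W4: {t,z} {u,v,x,a}
  W12: {p,s,u,v,x,y,a} {w}
  W13: {p,s,u,v,x,y,a}
  W14: {u,v,x,a}
  W23: {p,q,s,u,v,x,y,a}
  W24: {u,v,x,a} {z}
  W34: {u,v,x,a}
  W123: {p,s,u,v,x,y,a}
  W124: {u,v,x,a}
  W134: {u,v,x,a}
  W234: {u,v,x,a}
  W1234: {u,v,x,a}
C dims 7,8,4,1; δ0: rk 5, SNF 1^5; δ1: rk 3, SNF 1^3; δ2: rk 1, SNF 1^1
Ȟ^0 = (7 − 5) − 0 = 2, so Ȟ^0 ≅ Z^2
Ȟ^1 = (8 − 3) − 5 = 0, so Ȟ^1 ≅ 0
Ȟ^2 = (4 − 1) − 3 = 0, so Ȟ^2 ≅ 0


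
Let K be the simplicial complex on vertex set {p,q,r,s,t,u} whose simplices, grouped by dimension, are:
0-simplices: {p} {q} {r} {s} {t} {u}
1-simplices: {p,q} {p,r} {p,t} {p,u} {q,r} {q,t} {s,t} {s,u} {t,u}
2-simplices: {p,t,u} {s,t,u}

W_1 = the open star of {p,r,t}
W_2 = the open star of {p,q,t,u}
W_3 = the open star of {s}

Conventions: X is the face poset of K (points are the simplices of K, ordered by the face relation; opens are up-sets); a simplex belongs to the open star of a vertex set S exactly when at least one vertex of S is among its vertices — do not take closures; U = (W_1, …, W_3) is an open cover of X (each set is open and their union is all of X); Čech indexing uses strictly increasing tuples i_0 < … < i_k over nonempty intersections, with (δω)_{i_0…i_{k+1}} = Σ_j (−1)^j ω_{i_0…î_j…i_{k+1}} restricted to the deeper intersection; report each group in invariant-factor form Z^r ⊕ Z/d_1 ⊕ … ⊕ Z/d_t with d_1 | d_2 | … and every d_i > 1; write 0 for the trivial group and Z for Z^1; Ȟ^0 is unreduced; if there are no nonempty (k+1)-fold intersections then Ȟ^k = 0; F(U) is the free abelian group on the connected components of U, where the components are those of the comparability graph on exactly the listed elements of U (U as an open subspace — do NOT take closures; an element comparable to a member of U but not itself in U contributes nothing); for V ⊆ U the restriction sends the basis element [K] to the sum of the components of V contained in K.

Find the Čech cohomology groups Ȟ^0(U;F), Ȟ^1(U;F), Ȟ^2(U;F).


Ȟ^0 ≅ Z,  Ȟ^1 ≅ Z,  Ȟ^2 ≅ 0

cover nerve:
  W1={{p},{r},{t},{p,q},{p,r},{p,t},{p,u},{q,r},{q,t},{s,t},{t,u},{p,t,u},{s,t,u}} W2={{p},{q},{t},{u},{p,q},{p,r},{p,t},{p,u},{q,r},{q,t},{s,t},{s,u},{t,u},{p,t,u},{s,t,u}} W3={{s},{s,t},{s,u},{s,t,u}}
  W12={{p},{t},{p,q},{p,r},{p,t},{p,u},{q,r},{q,t},{s,t},{t,u},{p,t,u},{s,t,u}} W13={{s,t},{s,t,u}} W23={{s,t},{s,u},{s,t,u}}
  W123={{s,t},{s,t,u}}
components per intersection:
  W1: {{p},{r},{t},{p,q},{p,r},{p,t},{p,u},{q,r},{q,t},{s,t},{t,u},{p,t,u},{s,t,u}}
  W2: {{p},{q},{t},{u},{p,q},{p,r},{p,t},{p,u},{q,r},{q,t},{s,t},{s,u},{t,u},{p,t,u},{s,t,u}}
  W3: {{s},{s,t},{s,u},{s,t,u}}
  W12: {{p},{t},{p,q},{p,r},{p,t},{p,u},{q,t},{s,t},{t,u},{p,t,u},{s,t,u}} {{q,r}}
  W13: {{s,t},{s,t,u}}
  W23: {{s,t},{s,u},{s,t,u}}
  W123: {{s,t},{s,t,u}}
C dims 3,4,1; δ0: rk 2, SNF 1^2; δ1: rk 1, SNF 1^1
Ȟ^0: (3−2)−0=1 ⇒ Z
Ȟ^1: (4−1)−2=1 ⇒ Z
Ȟ^2: (1−0)−1=0 ⇒ 0


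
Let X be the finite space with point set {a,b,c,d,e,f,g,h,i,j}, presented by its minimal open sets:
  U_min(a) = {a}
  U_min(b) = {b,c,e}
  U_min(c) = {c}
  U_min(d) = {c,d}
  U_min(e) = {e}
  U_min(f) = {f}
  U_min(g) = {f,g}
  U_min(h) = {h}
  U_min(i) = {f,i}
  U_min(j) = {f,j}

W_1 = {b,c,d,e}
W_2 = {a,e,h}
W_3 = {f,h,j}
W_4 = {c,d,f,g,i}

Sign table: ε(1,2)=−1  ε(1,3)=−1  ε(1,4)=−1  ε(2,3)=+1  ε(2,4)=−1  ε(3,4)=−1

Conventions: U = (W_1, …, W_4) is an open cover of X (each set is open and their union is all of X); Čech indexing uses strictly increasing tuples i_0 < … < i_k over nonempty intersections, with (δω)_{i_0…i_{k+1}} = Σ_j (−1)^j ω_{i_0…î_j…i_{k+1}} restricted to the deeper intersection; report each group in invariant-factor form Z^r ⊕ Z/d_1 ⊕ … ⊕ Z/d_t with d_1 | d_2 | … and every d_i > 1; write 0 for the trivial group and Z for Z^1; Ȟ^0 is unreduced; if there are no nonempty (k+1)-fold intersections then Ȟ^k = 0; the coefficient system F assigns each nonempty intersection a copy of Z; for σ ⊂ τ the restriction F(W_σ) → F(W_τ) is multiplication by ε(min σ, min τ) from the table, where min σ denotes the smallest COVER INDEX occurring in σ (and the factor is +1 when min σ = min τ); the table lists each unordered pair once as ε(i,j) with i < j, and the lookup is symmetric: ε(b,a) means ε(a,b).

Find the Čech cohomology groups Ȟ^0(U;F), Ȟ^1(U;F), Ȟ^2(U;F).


Ȟ^0 = 0; Ȟ^1 = Z/2; Ȟ^2 = 0

cover nerve:
  W12={e} W14={c,d} W23={h} W34={f}
C dims 4,4; δ0: rk 4, SNF 1^3·2
Ȟ^0: (4−4)−0=0 ⇒ 0
Ȟ^1: (4−0)−4=0 plus torsion [2] ⇒ Z/2
Ȟ^2: (0−0)−0=0 ⇒ 0


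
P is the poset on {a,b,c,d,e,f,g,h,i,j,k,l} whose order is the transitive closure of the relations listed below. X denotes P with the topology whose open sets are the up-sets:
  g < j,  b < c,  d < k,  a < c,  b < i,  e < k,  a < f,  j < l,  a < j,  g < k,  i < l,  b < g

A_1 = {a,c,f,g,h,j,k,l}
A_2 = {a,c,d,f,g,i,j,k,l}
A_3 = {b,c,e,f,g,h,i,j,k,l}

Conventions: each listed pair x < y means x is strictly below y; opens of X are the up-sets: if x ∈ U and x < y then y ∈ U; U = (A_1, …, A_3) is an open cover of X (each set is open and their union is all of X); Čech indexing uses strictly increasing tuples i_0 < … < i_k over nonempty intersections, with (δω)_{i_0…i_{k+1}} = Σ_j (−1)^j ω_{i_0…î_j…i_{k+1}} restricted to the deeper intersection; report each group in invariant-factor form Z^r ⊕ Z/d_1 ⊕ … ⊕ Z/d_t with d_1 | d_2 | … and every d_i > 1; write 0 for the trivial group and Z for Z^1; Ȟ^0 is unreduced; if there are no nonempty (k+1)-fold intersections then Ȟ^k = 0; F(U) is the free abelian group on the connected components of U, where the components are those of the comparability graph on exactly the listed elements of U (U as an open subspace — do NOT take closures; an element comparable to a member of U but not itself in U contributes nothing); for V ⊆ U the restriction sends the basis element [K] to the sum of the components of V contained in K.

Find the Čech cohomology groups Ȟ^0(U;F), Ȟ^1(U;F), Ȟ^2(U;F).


Ȟ^0(U;F) ≅ Z^2, Ȟ^1(U;F) ≅ Z, Ȟ^2(U;F) ≅ 0

nerve of the cover:
  A12={a,c,f,g,j,k,l} A13={c,f,g,h,j,k,l} A23={c,f,g,i,j,k,l}
  A123={c,f,g,j,k,l}
components per intersection:
  A1: {a,c,f,g,j,k,l} {h}
  A2: {a,c,d,f,g,i,j,k,l}
  A3: {b,c,e,g,i,j,k,l} {f} {h}
  A12: {a,c,f,g,j,k,l}
  A13: {c} {f} {g,j,k,l} {h}
  A23: {c} {f} {g,i,j,k,l}
  A123: {c} {f} {g,j,k,l}
C dims 6,8,3; δ0: rk 4, SNF 1^4; δ1: rk 3, SNF 1^3
Ȟ^0 = (6 − 4) − 0 = 2, so Ȟ^0 ≅ Z^2
Ȟ^1 = (8 − 3) − 4 = 1, so Ȟ^1 ≅ Z
Ȟ^2 = (3 − 0) − 3 = 0, so Ȟ^2 ≅ 0


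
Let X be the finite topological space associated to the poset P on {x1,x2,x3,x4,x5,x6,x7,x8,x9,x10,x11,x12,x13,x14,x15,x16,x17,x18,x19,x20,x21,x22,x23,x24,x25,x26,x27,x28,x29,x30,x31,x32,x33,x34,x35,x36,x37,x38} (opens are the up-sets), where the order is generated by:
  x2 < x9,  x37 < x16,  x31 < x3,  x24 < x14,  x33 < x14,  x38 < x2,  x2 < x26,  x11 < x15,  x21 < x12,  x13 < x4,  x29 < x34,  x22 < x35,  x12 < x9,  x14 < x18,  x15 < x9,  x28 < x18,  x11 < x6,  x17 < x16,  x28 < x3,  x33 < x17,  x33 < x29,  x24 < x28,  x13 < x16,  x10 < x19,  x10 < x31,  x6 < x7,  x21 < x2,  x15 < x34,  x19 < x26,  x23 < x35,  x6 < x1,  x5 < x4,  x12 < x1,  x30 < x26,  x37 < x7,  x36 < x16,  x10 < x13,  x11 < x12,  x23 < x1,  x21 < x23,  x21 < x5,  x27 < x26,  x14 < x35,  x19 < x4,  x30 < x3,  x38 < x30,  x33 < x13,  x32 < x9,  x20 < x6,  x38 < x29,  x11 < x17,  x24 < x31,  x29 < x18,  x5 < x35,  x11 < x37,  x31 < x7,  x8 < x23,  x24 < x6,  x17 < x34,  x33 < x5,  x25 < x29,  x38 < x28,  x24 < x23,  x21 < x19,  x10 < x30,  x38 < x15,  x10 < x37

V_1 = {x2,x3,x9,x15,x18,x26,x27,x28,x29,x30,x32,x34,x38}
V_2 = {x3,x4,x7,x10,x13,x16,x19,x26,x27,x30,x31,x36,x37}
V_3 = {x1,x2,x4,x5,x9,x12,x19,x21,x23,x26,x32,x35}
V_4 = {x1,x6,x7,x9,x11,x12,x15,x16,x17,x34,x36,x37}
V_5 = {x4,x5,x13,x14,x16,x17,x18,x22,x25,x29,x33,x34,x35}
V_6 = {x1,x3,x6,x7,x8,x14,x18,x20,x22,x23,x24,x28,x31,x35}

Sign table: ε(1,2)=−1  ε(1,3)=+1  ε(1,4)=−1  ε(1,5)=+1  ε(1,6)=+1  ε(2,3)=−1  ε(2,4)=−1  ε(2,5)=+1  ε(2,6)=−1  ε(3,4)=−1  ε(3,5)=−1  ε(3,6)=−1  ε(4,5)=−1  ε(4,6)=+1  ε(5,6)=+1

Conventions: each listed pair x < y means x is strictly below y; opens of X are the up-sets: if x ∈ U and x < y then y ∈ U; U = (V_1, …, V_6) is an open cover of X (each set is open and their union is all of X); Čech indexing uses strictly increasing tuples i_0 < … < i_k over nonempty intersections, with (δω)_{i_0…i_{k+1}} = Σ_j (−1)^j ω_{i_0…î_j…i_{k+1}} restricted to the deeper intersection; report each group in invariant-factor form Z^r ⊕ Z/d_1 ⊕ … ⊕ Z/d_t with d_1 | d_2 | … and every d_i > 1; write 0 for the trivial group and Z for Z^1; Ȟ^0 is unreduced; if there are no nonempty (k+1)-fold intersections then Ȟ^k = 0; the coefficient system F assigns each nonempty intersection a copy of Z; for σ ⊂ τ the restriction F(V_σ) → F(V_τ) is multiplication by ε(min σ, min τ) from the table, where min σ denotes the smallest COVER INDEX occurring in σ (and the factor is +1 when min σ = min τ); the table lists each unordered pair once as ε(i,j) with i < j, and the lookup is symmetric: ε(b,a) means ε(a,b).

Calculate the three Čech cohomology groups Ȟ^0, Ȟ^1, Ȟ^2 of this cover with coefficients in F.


nerve simplices:
  V12={x3,x26,x27,x30} V13={x2,x9,x26,x32} V14={x9,x15,x34} V15={x18,x29,x34} V16={x3,x18,x28} V23={x4,x19,x26} V24={x7,x16,x36,x37} V25={x4,x13,x16} V26={x3,x7,x31} V34={x1,x9,x12} V35={x4,x5,x35} V36={x1,x23,x35} V45={x16,x17,x34} V46={x1,x6,x7} V56={x14,x18,x22,x35}
  V123={x26} V126={x3} V134={x9} V145={x34} V156={x18} V235={x4} V245={x16} V246={x7} V346={x1} V356={x35}
C dims 6,15,10; δ0: rk 6, SNF 1^5·2; δ1: rk 9, SNF 1^9
degree 0: 6−6−0 = 0 → Ȟ^0 ≅ 0
degree 1: 15−9−6 = 0 plus torsion [2] → Ȟ^1 ≅ Z/2
degree 2: 10−0−9 = 1 → Ȟ^2 ≅ Z

Ȟ^0 ≅ 0,  Ȟ^1 ≅ Z/2,  Ȟ^2 ≅ Z
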